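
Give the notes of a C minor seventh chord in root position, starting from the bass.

C, Eb, G, Bb

Spelling C minor seventh: C–Eb–G–Bb. In root position the root is bass, giving C, Eb, G, Bb from the bottom.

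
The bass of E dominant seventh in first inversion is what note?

In first inversion the third is lowest. For E dominant seventh (E–G#–B–D) that is G#.

G#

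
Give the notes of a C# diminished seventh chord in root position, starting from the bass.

C#, E, G, Bb

C# diminished seventh is C#–E–G–Bb. Root position puts the root (C#) in the bass, with the remaining tones above: C#, E, G, Bb.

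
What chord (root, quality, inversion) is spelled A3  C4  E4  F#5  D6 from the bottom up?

D dominant ninth, second inversion

The distinct note names are A, C, E, F#, D. Stacked in thirds they read D–F#–A–C–E, which is a dominant ninth chord on D.
With the fifth (A) in the bass, the chord is in second inversion.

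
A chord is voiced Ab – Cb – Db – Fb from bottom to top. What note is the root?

Db

Ab, Cb, Db, Fb are the tones of a Db minor seventh chord (Db–Fb–Ab–Cb), making Db the root.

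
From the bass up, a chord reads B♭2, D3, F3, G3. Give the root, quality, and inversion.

G minor seventh, first inversion

The distinct note names are Bb, D, F, G. Stacked in thirds they read G–Bb–D–F, which is a minor seventh chord on G.
With the third (Bb) in the bass, the chord is in first inversion (figured bass 6/5).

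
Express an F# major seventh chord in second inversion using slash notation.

F#maj7/C#

Second inversion of F# major seventh has the fifth (C#) in the bass. As a slash chord: F#maj7/C#.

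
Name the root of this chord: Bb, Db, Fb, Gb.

Gb

The distinct letter names are Bb, Db, Fb, Gb. Arranged as a stack of thirds they read Gb–Bb–Db–Fb, so Gb is the root (a Gb dominant seventh chord).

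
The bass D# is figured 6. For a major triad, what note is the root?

The figures 6 mean the third of the chord is in the bass. If D# is the third of a major triad, the root is B (chord tones B–D#–F#).

B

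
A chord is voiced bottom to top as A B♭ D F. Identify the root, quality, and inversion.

The pitch classes A, Bb, D, F arrange in thirds as Bb–D–F–A: a Bb major seventh chord.
With the seventh (A) in the bass, the chord is in third inversion (figured bass 4/2).

Bb major seventh, third inversion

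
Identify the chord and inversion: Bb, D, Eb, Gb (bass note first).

The distinct note names are Bb, D, Eb, Gb. Stacked in thirds they read Eb–Gb–Bb–D, which is a minor-major seventh chord on Eb.
With the fifth (Bb) in the bass, the chord is in second inversion (figured bass 4/3).

Eb minor-major seventh, second inversion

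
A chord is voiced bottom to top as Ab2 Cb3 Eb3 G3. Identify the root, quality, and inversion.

Ab minor-major seventh, root position

Reducing to letter names: Ab, Cb, Eb, G. These stack in thirds as Ab–Cb–Eb–G — an Ab minor-major seventh chord.
With the root (Ab) in the bass, the chord is in root position (figured bass 7).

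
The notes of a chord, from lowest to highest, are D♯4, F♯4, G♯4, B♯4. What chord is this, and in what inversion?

G# dominant seventh, second inversion

The pitch classes D#, F#, G#, B# arrange in thirds as G#–B#–D#–F#: a G# dominant seventh chord.
D# is the fifth of G# dominant seventh; fifth in the bass means second inversion (figured bass 4/3).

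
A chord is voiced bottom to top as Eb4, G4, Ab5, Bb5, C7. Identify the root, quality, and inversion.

The distinct note names are Eb, G, Ab, Bb, C. Stacked in thirds they read Ab–C–Eb–G–Bb, which is a major ninth chord on Ab.
The lowest note is Eb, the fifth of the chord, so this is second inversion.

Ab major ninth, second inversion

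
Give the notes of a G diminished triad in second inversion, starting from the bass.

Db, G, Bb

G diminished is G–Bb–Db. Second inversion puts the fifth (Db) in the bass, with the remaining tones above: Db, G, Bb.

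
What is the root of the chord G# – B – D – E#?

Reordering G#, B, D, E# into stacked thirds gives E#–G#–B–D; the bottom of that stack, E#, is the root.

E#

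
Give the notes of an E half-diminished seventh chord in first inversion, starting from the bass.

G, Bb, D, E

The chord tones are E–G–Bb–D. With the third (G) lowest for first inversion: G, Bb, D, E.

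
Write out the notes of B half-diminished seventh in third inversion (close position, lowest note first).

A, B, D, F

B half-diminished seventh is B–D–F–A. Third inversion puts the seventh (A) in the bass, with the remaining tones above: A, B, D, F.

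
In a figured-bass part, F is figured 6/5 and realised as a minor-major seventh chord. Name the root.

The figures 6/5 mean the third of the chord is in the bass. If F is the third of a minor-major seventh chord, the root is D (chord tones D–F–A–C#).

D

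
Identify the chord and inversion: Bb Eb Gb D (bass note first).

The distinct note names are Bb, Eb, Gb, D. Stacked in thirds they read Eb–Gb–Bb–D, which is a minor-major seventh chord on Eb.
With the fifth (Bb) in the bass, the chord is in second inversion (figured bass 4/3).

Eb minor-major seventh, second inversion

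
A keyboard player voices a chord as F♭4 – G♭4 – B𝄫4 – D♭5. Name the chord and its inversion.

Gb minor seventh, third inversion

Reducing to letter names: Fb, Gb, Bbb, Db. These stack in thirds as Gb–Bbb–Db–Fb — a Gb minor seventh chord.
The lowest note is Fb, the seventh of the chord, so this is third inversion (figured bass 4/2).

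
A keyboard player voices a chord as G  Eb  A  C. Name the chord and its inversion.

A half-diminished seventh, third inversion

Reducing to letter names: G, Eb, A, C. These stack in thirds as A–C–Eb–G — an A half-diminished seventh chord.
With the seventh (G) in the bass, the chord is in third inversion (figured bass 4/2).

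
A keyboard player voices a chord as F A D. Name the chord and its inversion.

The pitch classes F, A, D arrange in thirds as D–F–A: a D minor triad.
F is the third of D minor; third in the bass means first inversion (figured bass 6).

D minor, first inversion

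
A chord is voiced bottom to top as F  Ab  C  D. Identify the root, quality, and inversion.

The pitch classes F, Ab, C, D arrange in thirds as D–F–Ab–C: a D half-diminished seventh chord.
F is the third of D half-diminished seventh; third in the bass means first inversion (figured bass 6/5).

D half-diminished seventh, first inversion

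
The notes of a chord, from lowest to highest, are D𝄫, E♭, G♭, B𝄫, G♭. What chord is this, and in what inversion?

The pitch classes Dbb, Eb, Gb, Bbb arrange in thirds as Eb–Gb–Bbb–Dbb: an Eb diminished seventh chord.
The lowest note is Dbb, the seventh of the chord, so this is third inversion (figured bass 4/2).

Eb diminished seventh, third inversion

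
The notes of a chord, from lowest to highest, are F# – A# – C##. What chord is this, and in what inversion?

F# augmented, root position

The pitch classes F#, A#, C## arrange in thirds as F#–A#–C##: an F# augmented triad.
The lowest note is F#, the root of the chord, so this is root position (figured bass 5/3).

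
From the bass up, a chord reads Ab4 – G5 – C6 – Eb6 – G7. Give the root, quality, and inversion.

Ab major seventh, root position

The distinct note names are Ab, G, C, Eb. Stacked in thirds they read Ab–C–Eb–G, which is a major seventh chord on Ab.
With the root (Ab) in the bass, the chord is in root position (figured bass 7).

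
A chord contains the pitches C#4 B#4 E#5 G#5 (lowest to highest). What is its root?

Reordering C#, B#, E#, G# into stacked thirds gives C#–E#–G#–B#; the bottom of that stack, C#, is the root.

C#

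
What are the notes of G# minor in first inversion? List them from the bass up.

B, D#, G#

Spelling G# minor: G#–B–D#. In first inversion the third is bass, giving B, D#, G# from the bottom.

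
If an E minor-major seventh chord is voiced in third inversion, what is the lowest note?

D#

In third inversion the seventh is lowest. For E minor-major seventh (E–G–B–D#) that is D#.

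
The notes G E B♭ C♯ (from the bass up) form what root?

G, E, Bb, C# are the tones of a C# diminished seventh chord (C#–E–G–Bb), making C# the root.

C#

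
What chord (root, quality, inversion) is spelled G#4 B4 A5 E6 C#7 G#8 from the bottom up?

Reducing to letter names: G#, B, A, E, C#. These stack in thirds as A–C#–E–G#–B — an A major ninth chord.
The lowest note is G#, the seventh of the chord, so this is third inversion.

A major ninth, third inversion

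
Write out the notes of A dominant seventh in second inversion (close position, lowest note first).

E, G, A, C#

A dominant seventh is A–C#–E–G. Second inversion puts the fifth (E) in the bass, with the remaining tones above: E, G, A, C#.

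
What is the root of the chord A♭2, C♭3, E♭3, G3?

Reordering Ab, Cb, Eb, G into stacked thirds gives Ab–Cb–Eb–G; the bottom of that stack, Ab, is the root.

Ab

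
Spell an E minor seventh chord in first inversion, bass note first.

Spelling E minor seventh: E–G–B–D. In first inversion the third is bass, giving G, B, D, E from the bottom.

G, B, D, E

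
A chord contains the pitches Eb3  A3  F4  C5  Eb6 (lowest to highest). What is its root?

F

Reordering Eb, A, F, C into stacked thirds gives F–A–C–Eb; the bottom of that stack, F, is the root.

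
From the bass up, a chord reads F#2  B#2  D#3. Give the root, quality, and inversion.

B# diminished, second inversion

Reducing to letter names: F#, B#, D#. These stack in thirds as B#–D#–F# — a B# diminished triad.
The lowest note is F#, the fifth of the chord, so this is second inversion (figured bass 6/4).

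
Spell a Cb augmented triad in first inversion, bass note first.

Eb, G, Cb

The chord tones are Cb–Eb–G. With the third (Eb) lowest for first inversion: Eb, G, Cb.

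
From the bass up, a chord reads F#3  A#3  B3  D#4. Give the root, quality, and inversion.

B major seventh, second inversion

Reducing to letter names: F#, A#, B, D#. These stack in thirds as B–D#–F#–A# — a B major seventh chord.
The lowest note is F#, the fifth of the chord, so this is second inversion (figured bass 4/3).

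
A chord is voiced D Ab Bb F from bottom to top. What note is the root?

D, Ab, Bb, F are the tones of a Bb dominant seventh chord (Bb–D–F–Ab), making Bb the root.

Bb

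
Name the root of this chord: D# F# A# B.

B

Reordering D#, F#, A#, B into stacked thirds gives B–D#–F#–A#; the bottom of that stack, B, is the root.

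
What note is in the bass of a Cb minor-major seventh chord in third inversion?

Cb minor-major seventh is Cb–Ebb–Gb–Bb. Third inversion places the seventh in the bass: Bb.

Bb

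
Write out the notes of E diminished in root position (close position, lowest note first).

The chord tones are E–G–Bb. With the root (E) lowest for root position: E, G, Bb.

E, G, Bb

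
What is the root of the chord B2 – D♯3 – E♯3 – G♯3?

E#

Reordering B, D#, E#, G# into stacked thirds gives E#–G#–B–D#; the bottom of that stack, E#, is the root.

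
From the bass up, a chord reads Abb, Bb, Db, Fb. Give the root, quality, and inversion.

Bb diminished seventh, third inversion

Reducing to letter names: Abb, Bb, Db, Fb. These stack in thirds as Bb–Db–Fb–Abb — a Bb diminished seventh chord.
Abb is the seventh of Bb diminished seventh; seventh in the bass means third inversion (figured bass 4/2).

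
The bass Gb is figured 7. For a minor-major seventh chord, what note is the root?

The figures 7 mean the root of the chord is in the bass. If Gb is the root of a minor-major seventh chord, the root is Gb (chord tones Gb–Bbb–Db–F).

Gb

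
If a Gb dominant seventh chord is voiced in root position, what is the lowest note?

Gb

The root of Gb dominant seventh (Gb–Bb–Db–Fb) is Gb; that is the bass in root position.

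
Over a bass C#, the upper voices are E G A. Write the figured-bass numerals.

The notes C#, E, G, A stack in thirds as A–C#–E–G — an A dominant seventh chord. The bass C# is the third, so this is first inversion: figured 6/5.

6/5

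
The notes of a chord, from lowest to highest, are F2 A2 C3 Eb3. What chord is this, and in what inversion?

The distinct note names are F, A, C, Eb. Stacked in thirds they read F–A–C–Eb, which is a dominant seventh chord on F.
The lowest note is F, the root of the chord, so this is root position (figured bass 7).

F dominant seventh, root position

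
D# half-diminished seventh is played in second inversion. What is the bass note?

In second inversion the fifth is lowest. For D# half-diminished seventh (D#–F#–A–C#) that is A.

A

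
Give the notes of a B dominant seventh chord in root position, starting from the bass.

B, D#, F#, A

Spelling B dominant seventh: B–D#–F#–A. In root position the root is bass, giving B, D#, F#, A from the bottom.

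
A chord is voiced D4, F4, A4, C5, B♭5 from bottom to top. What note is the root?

Bb

Reordering D, F, A, C, Bb into stacked thirds gives Bb–D–F–A–C; the bottom of that stack, Bb, is the root.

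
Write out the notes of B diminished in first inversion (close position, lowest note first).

D, F, B

The chord tones are B–D–F. With the third (D) lowest for first inversion: D, F, B.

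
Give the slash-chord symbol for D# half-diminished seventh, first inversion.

D#ø7/F#

First inversion of D# half-diminished seventh has the third (F#) in the bass. As a slash chord: D#ø7/F#.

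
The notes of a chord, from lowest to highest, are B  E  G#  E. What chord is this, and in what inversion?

The distinct note names are B, E, G#. Stacked in thirds they read E–G#–B, which is a major triad on E.
The lowest note is B, the fifth of the chord, so this is second inversion (figured bass 6/4).

E major, second inversion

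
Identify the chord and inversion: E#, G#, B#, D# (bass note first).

E# minor seventh, root position

The distinct note names are E#, G#, B#, D#. Stacked in thirds they read E#–G#–B#–D#, which is a minor seventh chord on E#.
With the root (E#) in the bass, the chord is in root position (figured bass 7).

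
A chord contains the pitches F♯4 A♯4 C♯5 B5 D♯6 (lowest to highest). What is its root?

The distinct letter names are F#, A#, C#, B, D#. Arranged as a stack of thirds they read B–D#–F#–A#–C#, so B is the root (a B major ninth chord).

B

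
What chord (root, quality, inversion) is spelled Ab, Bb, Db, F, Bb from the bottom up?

The distinct note names are Ab, Bb, Db, F. Stacked in thirds they read Bb–Db–F–Ab, which is a minor seventh chord on Bb.
Ab is the seventh of Bb minor seventh; seventh in the bass means third inversion (figured bass 4/2).

Bb minor seventh, third inversion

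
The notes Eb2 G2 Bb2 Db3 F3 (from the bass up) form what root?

Eb

The distinct letter names are Eb, G, Bb, Db, F. Arranged as a stack of thirds they read Eb–G–Bb–Db–F, so Eb is the root (an Eb dominant ninth chord).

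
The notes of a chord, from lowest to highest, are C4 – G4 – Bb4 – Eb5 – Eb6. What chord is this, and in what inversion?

C minor seventh, root position

The distinct note names are C, G, Bb, Eb. Stacked in thirds they read C–Eb–G–Bb, which is a minor seventh chord on C.
The lowest note is C, the root of the chord, so this is root position (figured bass 7).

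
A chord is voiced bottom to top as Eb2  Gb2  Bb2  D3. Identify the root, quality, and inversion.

The distinct note names are Eb, Gb, Bb, D. Stacked in thirds they read Eb–Gb–Bb–D, which is a minor-major seventh chord on Eb.
With the root (Eb) in the bass, the chord is in root position (figured bass 7).

Eb minor-major seventh, root position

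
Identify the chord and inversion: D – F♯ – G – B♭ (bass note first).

The distinct note names are D, F#, G, Bb. Stacked in thirds they read G–Bb–D–F#, which is a minor-major seventh chord on G.
The lowest note is D, the fifth of the chord, so this is second inversion (figured bass 4/3).

G minor-major seventh, second inversion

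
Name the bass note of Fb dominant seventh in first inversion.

In first inversion the third is lowest. For Fb dominant seventh (Fb–Ab–Cb–Ebb) that is Ab.

Ab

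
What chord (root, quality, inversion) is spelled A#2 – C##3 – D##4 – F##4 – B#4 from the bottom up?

B# dominant ninth, third inversion

Reducing to letter names: A#, C##, D##, F##, B#. These stack in thirds as B#–D##–F##–A#–C## — a B# dominant ninth chord.
The lowest note is A#, the seventh of the chord, so this is third inversion.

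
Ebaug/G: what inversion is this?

Ebaug/G means Eb augmented with G in the bass. G is the third of Eb augmented (Eb–G–B), so this is first inversion.

first inversion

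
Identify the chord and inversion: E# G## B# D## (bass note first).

The distinct note names are E#, G##, B#, D##. Stacked in thirds they read E#–G##–B#–D##, which is a major seventh chord on E#.
E# is the root of E# major seventh; root in the bass means root position (figured bass 7).

E# major seventh, root position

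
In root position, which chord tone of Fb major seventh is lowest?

Fb major seventh is Fb–Ab–Cb–Eb. Root position places the root in the bass: Fb.

Fb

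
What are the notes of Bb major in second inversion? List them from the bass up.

The chord tones are Bb–D–F. With the fifth (F) lowest for second inversion: F, Bb, D.

F, Bb, D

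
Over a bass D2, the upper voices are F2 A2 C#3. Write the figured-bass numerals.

The notes D, F, A, C# stack in thirds as D–F–A–C# — a D minor-major seventh chord. The bass D is the root, so this is root position: figured 7.

7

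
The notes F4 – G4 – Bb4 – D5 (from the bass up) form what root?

G

Reordering F, G, Bb, D into stacked thirds gives G–Bb–D–F; the bottom of that stack, G, is the root.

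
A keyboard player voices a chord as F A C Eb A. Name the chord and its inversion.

The distinct note names are F, A, C, Eb. Stacked in thirds they read F–A–C–Eb, which is a dominant seventh chord on F.
The lowest note is F, the root of the chord, so this is root position (figured bass 7).

F dominant seventh, root position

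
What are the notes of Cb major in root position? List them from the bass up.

Cb major is Cb–Eb–Gb. Root position puts the root (Cb) in the bass, with the remaining tones above: Cb, Eb, Gb.

Cb, Eb, Gb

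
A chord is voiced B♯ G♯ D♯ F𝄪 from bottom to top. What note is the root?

G#

The distinct letter names are B#, G#, D#, F##. Arranged as a stack of thirds they read G#–B#–D#–F##, so G# is the root (a G# major seventh chord).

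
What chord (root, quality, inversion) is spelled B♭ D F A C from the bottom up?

Reducing to letter names: Bb, D, F, A, C. These stack in thirds as Bb–D–F–A–C — a Bb major ninth chord.
With the root (Bb) in the bass, the chord is in root position.

Bb major ninth, root position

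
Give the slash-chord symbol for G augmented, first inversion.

First inversion of G augmented has the third (B) in the bass. As a slash chord: Gaug/B.

Gaug/B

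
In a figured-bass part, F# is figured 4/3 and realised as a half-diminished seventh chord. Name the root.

B#

The figures 4/3 mean the fifth of the chord is in the bass. If F# is the fifth of a half-diminished seventh chord, the root is B# (chord tones B#–D#–F#–A#).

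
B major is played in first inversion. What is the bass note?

In first inversion the third is lowest. For B major (B–D#–F#) that is D#.

D#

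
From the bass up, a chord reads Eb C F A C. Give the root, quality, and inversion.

The distinct note names are Eb, C, F, A. Stacked in thirds they read F–A–C–Eb, which is a dominant seventh chord on F.
With the seventh (Eb) in the bass, the chord is in third inversion (figured bass 4/2).

F dominant seventh, third inversion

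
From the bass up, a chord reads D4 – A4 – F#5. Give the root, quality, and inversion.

The pitch classes D, A, F# arrange in thirds as D–F#–A: a D major triad.
With the root (D) in the bass, the chord is in root position (figured bass 5/3).

D major, root position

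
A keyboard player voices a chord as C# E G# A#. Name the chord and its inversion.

The distinct note names are C#, E, G#, A#. Stacked in thirds they read A#–C#–E–G#, which is a half-diminished seventh chord on A#.
C# is the third of A# half-diminished seventh; third in the bass means first inversion (figured bass 6/5).

A# half-diminished seventh, first inversion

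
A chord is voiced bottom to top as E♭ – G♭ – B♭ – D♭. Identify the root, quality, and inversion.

Eb minor seventh, root position

The distinct note names are Eb, Gb, Bb, Db. Stacked in thirds they read Eb–Gb–Bb–Db, which is a minor seventh chord on Eb.
With the root (Eb) in the bass, the chord is in root position (figured bass 7).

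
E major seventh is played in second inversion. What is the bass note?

B

E major seventh is E–G#–B–D#. Second inversion places the fifth in the bass: B.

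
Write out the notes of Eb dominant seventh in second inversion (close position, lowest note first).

The chord tones are Eb–G–Bb–Db. With the fifth (Bb) lowest for second inversion: Bb, Db, Eb, G.

Bb, Db, Eb, G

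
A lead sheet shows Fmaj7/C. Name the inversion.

Fmaj7/C means F major seventh with C in the bass. C is the fifth of F major seventh (F–A–C–E), so this is second inversion.

second inversion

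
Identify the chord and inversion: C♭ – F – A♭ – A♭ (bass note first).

Reducing to letter names: Cb, F, Ab. These stack in thirds as F–Ab–Cb — an F diminished triad.
The lowest note is Cb, the fifth of the chord, so this is second inversion (figured bass 6/4).

F diminished, second inversion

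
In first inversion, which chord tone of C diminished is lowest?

Eb

In first inversion the third is lowest. For C diminished (C–Eb–Gb) that is Eb.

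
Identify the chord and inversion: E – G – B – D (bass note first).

The pitch classes E, G, B, D arrange in thirds as E–G–B–D: an E minor seventh chord.
With the root (E) in the bass, the chord is in root position (figured bass 7).

E minor seventh, root position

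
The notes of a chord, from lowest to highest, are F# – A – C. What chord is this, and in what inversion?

The distinct note names are F#, A, C. Stacked in thirds they read F#–A–C, which is a diminished triad on F#.
With the root (F#) in the bass, the chord is in root position (figured bass 5/3).

F# diminished, root position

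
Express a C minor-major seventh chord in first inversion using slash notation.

Cm(maj7)/Eb

First inversion of C minor-major seventh has the third (Eb) in the bass. As a slash chord: Cm(maj7)/Eb.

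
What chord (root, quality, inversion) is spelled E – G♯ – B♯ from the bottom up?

E augmented, root position

The pitch classes E, G#, B# arrange in thirds as E–G#–B#: an E augmented triad.
With the root (E) in the bass, the chord is in root position (figured bass 5/3).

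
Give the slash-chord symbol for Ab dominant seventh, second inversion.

Second inversion of Ab dominant seventh has the fifth (Eb) in the bass. As a slash chord: Ab7/Eb.

Ab7/Eb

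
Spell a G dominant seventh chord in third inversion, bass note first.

G dominant seventh is G–B–D–F. Third inversion puts the seventh (F) in the bass, with the remaining tones above: F, G, B, D.

F, G, B, D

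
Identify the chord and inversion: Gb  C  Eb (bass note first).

The pitch classes Gb, C, Eb arrange in thirds as C–Eb–Gb: a C diminished triad.
Gb is the fifth of C diminished; fifth in the bass means second inversion (figured bass 6/4).

C diminished, second inversion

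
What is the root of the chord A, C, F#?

Reordering A, C, F# into stacked thirds gives F#–A–C; the bottom of that stack, F#, is the root.

F#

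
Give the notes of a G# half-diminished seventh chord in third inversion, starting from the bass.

G# half-diminished seventh is G#–B–D–F#. Third inversion puts the seventh (F#) in the bass, with the remaining tones above: F#, G#, B, D.

F#, G#, B, D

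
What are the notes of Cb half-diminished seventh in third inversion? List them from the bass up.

The chord tones are Cb–Ebb–Gbb–Bbb. With the seventh (Bbb) lowest for third inversion: Bbb, Cb, Ebb, Gbb.

Bbb, Cb, Ebb, Gbb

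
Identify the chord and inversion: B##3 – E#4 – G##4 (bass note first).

E# augmented, second inversion

The distinct note names are B##, E#, G##. Stacked in thirds they read E#–G##–B##, which is an augmented triad on E#.
With the fifth (B##) in the bass, the chord is in second inversion (figured bass 6/4).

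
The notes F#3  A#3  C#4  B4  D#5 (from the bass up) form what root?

B

F#, A#, C#, B, D# are the tones of a B major ninth chord (B–D#–F#–A#–C#), making B the root.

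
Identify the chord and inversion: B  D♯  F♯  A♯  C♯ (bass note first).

B major ninth, root position

Reducing to letter names: B, D#, F#, A#, C#. These stack in thirds as B–D#–F#–A#–C# — a B major ninth chord.
With the root (B) in the bass, the chord is in root position.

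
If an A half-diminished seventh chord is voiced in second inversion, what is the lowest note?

A half-diminished seventh is A–C–Eb–G. Second inversion places the fifth in the bass: Eb.

Eb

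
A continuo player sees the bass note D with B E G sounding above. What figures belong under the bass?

The notes D, B, E, G stack in thirds as E–G–B–D — an E minor seventh chord. The bass D is the seventh, so this is third inversion: figured 4/2.

4/2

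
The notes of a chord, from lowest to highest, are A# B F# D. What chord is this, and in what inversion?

B minor-major seventh, third inversion

The distinct note names are A#, B, F#, D. Stacked in thirds they read B–D–F#–A#, which is a minor-major seventh chord on B.
The lowest note is A#, the seventh of the chord, so this is third inversion (figured bass 4/2).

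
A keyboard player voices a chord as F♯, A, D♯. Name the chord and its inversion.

D# diminished, first inversion

The distinct note names are F#, A, D#. Stacked in thirds they read D#–F#–A, which is a diminished triad on D#.
F# is the third of D# diminished; third in the bass means first inversion (figured bass 6).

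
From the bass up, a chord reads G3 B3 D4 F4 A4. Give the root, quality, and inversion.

The distinct note names are G, B, D, F, A. Stacked in thirds they read G–B–D–F–A, which is a dominant ninth chord on G.
G is the root of G dominant ninth; root in the bass means root position.

G dominant ninth, root position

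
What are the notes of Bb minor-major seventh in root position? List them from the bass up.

Spelling Bb minor-major seventh: Bb–Db–F–A. In root position the root is bass, giving Bb, Db, F, A from the bottom.

Bb, Db, F, A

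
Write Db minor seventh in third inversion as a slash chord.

Dbm7/Cb

Third inversion of Db minor seventh has the seventh (Cb) in the bass. As a slash chord: Dbm7/Cb.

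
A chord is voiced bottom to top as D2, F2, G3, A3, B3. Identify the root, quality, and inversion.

The pitch classes D, F, G, A, B arrange in thirds as G–B–D–F–A: a G dominant ninth chord.
The lowest note is D, the fifth of the chord, so this is second inversion.

G dominant ninth, second inversion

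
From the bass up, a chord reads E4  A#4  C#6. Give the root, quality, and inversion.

The pitch classes E, A#, C# arrange in thirds as A#–C#–E: an A# diminished triad.
With the fifth (E) in the bass, the chord is in second inversion (figured bass 6/4).

A# diminished, second inversion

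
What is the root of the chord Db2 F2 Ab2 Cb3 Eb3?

Db

Reordering Db, F, Ab, Cb, Eb into stacked thirds gives Db–F–Ab–Cb–Eb; the bottom of that stack, Db, is the root.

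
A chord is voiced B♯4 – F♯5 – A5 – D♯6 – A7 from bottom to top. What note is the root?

B#

The distinct letter names are B#, F#, A, D#. Arranged as a stack of thirds they read B#–D#–F#–A, so B# is the root (a B# diminished seventh chord).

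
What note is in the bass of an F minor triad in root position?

F

The root of F minor (F–Ab–C) is F; that is the bass in root position.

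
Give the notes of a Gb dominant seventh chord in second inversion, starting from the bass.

Db, Fb, Gb, Bb

Spelling Gb dominant seventh: Gb–Bb–Db–Fb. In second inversion the fifth is bass, giving Db, Fb, Gb, Bb from the bottom.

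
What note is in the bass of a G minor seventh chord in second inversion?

D

In second inversion the fifth is lowest. For G minor seventh (G–Bb–D–F) that is D.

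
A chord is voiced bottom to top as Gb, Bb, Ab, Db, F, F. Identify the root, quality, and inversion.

Gb major ninth, root position

Reducing to letter names: Gb, Bb, Ab, Db, F. These stack in thirds as Gb–Bb–Db–F–Ab — a Gb major ninth chord.
The lowest note is Gb, the root of the chord, so this is root position.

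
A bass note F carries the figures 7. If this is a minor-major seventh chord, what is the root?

The figures 7 mean the root of the chord is in the bass. If F is the root of a minor-major seventh chord, the root is F (chord tones F–Ab–C–E).

F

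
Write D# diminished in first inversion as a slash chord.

First inversion of D# diminished has the third (F#) in the bass. As a slash chord: D#dim/F#.

D#dim/F#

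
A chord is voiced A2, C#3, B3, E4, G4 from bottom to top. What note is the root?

A

Reordering A, C#, B, E, G into stacked thirds gives A–C#–E–G–B; the bottom of that stack, A, is the root.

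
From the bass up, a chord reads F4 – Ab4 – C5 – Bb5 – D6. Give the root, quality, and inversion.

Bb dominant ninth, second inversion

The distinct note names are F, Ab, C, Bb, D. Stacked in thirds they read Bb–D–F–Ab–C, which is a dominant ninth chord on Bb.
With the fifth (F) in the bass, the chord is in second inversion.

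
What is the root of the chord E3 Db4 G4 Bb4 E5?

E, Db, G, Bb are the tones of an E diminished seventh chord (E–G–Bb–Db), making E the root.

E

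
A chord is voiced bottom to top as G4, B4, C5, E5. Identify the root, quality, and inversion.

Reducing to letter names: G, B, C, E. These stack in thirds as C–E–G–B — a C major seventh chord.
The lowest note is G, the fifth of the chord, so this is second inversion (figured bass 4/3).

C major seventh, second inversion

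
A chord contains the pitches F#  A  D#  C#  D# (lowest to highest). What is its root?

Reordering F#, A, D#, C# into stacked thirds gives D#–F#–A–C#; the bottom of that stack, D#, is the root.

D#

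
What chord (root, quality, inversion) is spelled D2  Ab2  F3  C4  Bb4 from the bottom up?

Bb dominant ninth, first inversion

Reducing to letter names: D, Ab, F, C, Bb. These stack in thirds as Bb–D–F–Ab–C — a Bb dominant ninth chord.
With the third (D) in the bass, the chord is in first inversion.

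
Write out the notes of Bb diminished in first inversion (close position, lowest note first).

The chord tones are Bb–Db–Fb. With the third (Db) lowest for first inversion: Db, Fb, Bb.

Db, Fb, Bb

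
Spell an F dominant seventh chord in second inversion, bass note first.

F dominant seventh is F–A–C–Eb. Second inversion puts the fifth (C) in the bass, with the remaining tones above: C, Eb, F, A.

C, Eb, F, A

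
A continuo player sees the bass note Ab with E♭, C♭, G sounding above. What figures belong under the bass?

The notes Ab, Eb, Cb, G stack in thirds as Ab–Cb–Eb–G — an Ab minor-major seventh chord. The bass Ab is the root, so this is root position: figured 7.

7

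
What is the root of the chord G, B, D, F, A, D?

G

The distinct letter names are G, B, D, F, A. Arranged as a stack of thirds they read G–B–D–F–A, so G is the root (a G dominant ninth chord).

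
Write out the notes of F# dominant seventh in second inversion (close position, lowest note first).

C#, E, F#, A#

Spelling F# dominant seventh: F#–A#–C#–E. In second inversion the fifth is bass, giving C#, E, F#, A# from the bottom.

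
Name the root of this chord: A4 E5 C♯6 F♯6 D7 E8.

D

A, E, C#, F#, D are the tones of a D major ninth chord (D–F#–A–C#–E), making D the root.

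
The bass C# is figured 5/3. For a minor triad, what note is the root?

C#

The figures 5/3 mean the root of the chord is in the bass. If C# is the root of a minor triad, the root is C# (chord tones C#–E–G#).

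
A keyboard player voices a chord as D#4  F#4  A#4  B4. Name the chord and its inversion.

B major seventh, first inversion

The pitch classes D#, F#, A#, B arrange in thirds as B–D#–F#–A#: a B major seventh chord.
With the third (D#) in the bass, the chord is in first inversion (figured bass 6/5).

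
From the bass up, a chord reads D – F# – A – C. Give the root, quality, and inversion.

The pitch classes D, F#, A, C arrange in thirds as D–F#–A–C: a D dominant seventh chord.
D is the root of D dominant seventh; root in the bass means root position (figured bass 7).

D dominant seventh, root position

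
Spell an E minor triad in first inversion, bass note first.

The chord tones are E–G–B. With the third (G) lowest for first inversion: G, B, E.

G, B, E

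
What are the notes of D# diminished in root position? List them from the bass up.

D#, F#, A

The chord tones are D#–F#–A. With the root (D#) lowest for root position: D#, F#, A.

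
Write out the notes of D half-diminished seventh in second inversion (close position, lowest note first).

D half-diminished seventh is D–F–Ab–C. Second inversion puts the fifth (Ab) in the bass, with the remaining tones above: Ab, C, D, F.

Ab, C, D, F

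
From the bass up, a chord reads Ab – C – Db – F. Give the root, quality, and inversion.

Db major seventh, second inversion

The distinct note names are Ab, C, Db, F. Stacked in thirds they read Db–F–Ab–C, which is a major seventh chord on Db.
With the fifth (Ab) in the bass, the chord is in second inversion (figured bass 4/3).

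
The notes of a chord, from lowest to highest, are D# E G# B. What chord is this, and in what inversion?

E major seventh, third inversion

The distinct note names are D#, E, G#, B. Stacked in thirds they read E–G#–B–D#, which is a major seventh chord on E.
D# is the seventh of E major seventh; seventh in the bass means third inversion (figured bass 4/2).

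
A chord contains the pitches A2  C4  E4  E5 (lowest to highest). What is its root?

A

A, C, E are the tones of an A minor triad (A–C–E), making A the root.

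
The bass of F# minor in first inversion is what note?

The third of F# minor (F#–A–C#) is A; that is the bass in first inversion.

A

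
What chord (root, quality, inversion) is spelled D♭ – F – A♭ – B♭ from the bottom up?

The distinct note names are Db, F, Ab, Bb. Stacked in thirds they read Bb–Db–F–Ab, which is a minor seventh chord on Bb.
Db is the third of Bb minor seventh; third in the bass means first inversion (figured bass 6/5).

Bb minor seventh, first inversion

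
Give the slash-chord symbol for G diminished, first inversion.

First inversion of G diminished has the third (Bb) in the bass. As a slash chord: Gdim/Bb.

Gdim/Bb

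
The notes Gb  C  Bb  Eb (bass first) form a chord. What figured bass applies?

4/3

The notes Gb, C, Bb, Eb stack in thirds as C–Eb–Gb–Bb — a C half-diminished seventh chord. The bass Gb is the fifth, so this is second inversion: figured 4/3.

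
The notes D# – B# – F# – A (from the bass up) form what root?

Reordering D#, B#, F#, A into stacked thirds gives B#–D#–F#–A; the bottom of that stack, B#, is the root.

B#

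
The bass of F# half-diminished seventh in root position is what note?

F#

The root of F# half-diminished seventh (F#–A–C–E) is F#; that is the bass in root position.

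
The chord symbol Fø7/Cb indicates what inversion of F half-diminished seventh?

Fø7/Cb means F half-diminished seventh with Cb in the bass. Cb is the fifth of F half-diminished seventh (F–Ab–Cb–Eb), so this is second inversion.

second inversion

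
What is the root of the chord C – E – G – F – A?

C, E, G, F, A are the tones of an F major ninth chord (F–A–C–E–G), making F the root.

F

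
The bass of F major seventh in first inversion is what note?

A

F major seventh is F–A–C–E. First inversion places the third in the bass: A.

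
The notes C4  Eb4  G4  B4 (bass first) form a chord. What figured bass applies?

The notes C, Eb, G, B stack in thirds as C–Eb–G–B — a C minor-major seventh chord. The bass C is the root, so this is root position: figured 7.

7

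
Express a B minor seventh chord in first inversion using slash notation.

First inversion of B minor seventh has the third (D) in the bass. As a slash chord: Bm7/D.

Bm7/D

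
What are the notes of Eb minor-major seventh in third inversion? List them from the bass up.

D, Eb, Gb, Bb

Spelling Eb minor-major seventh: Eb–Gb–Bb–D. In third inversion the seventh is bass, giving D, Eb, Gb, Bb from the bottom.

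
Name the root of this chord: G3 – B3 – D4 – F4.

G, B, D, F are the tones of a G dominant seventh chord (G–B–D–F), making G the root.

G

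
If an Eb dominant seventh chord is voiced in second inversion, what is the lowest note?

Bb

In second inversion the fifth is lowest. For Eb dominant seventh (Eb–G–Bb–Db) that is Bb.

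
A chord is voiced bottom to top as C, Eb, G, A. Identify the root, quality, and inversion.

A half-diminished seventh, first inversion

The pitch classes C, Eb, G, A arrange in thirds as A–C–Eb–G: an A half-diminished seventh chord.
With the third (C) in the bass, the chord is in first inversion (figured bass 6/5).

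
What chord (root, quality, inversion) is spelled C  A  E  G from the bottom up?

A minor seventh, first inversion

The distinct note names are C, A, E, G. Stacked in thirds they read A–C–E–G, which is a minor seventh chord on A.
With the third (C) in the bass, the chord is in first inversion (figured bass 6/5).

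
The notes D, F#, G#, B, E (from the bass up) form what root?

E

Reordering D, F#, G#, B, E into stacked thirds gives E–G#–B–D–F#; the bottom of that stack, E, is the root.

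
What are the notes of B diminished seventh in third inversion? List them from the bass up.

B diminished seventh is B–D–F–Ab. Third inversion puts the seventh (Ab) in the bass, with the remaining tones above: Ab, B, D, F.

Ab, B, D, F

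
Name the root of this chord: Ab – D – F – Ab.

The distinct letter names are Ab, D, F. Arranged as a stack of thirds they read D–F–Ab, so D is the root (a D diminished triad).

D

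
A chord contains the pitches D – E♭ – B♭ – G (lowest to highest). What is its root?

Eb

D, Eb, Bb, G are the tones of an Eb major seventh chord (Eb–G–Bb–D), making Eb the root.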